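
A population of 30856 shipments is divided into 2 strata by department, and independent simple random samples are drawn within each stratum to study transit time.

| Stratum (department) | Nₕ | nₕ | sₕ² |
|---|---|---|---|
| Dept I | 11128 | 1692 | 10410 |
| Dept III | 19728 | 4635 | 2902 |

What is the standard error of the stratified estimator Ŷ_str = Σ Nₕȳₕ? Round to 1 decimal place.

Var(Ŷ_str) = Σₕ Nₕ²(1 − fₕ)sₕ²/nₕ.
Dept I: 11128²·(1 − 1692/11128)·10410/1692 = 6.4603407 × 10^8.
Dept III: 19728²·(1 − 4635/19728)·2902/4635 = 1.8642592 × 10^8.
Sum = 8.3245999 × 10^8.
SE = √(8.3245999 × 10^8) = 28852.4.

28852.4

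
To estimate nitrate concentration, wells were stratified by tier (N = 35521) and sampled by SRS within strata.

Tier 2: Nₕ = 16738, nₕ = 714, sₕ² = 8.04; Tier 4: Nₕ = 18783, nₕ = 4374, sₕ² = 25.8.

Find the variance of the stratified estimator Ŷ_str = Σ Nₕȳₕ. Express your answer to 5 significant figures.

Var(Ŷ_str) = Σₕ Nₕ²(1 − fₕ)sₕ²/nₕ.
Tier 2: 16738²·(1 − 714/16738)·8.04/714 = 3.0201766 × 10^6.
Tier 4: 18783²·(1 − 4374/18783)·25.8/4374 = 1.5963927 × 10^6.
Sum = 4.6165693 × 10^6.

4.6166 × 10^6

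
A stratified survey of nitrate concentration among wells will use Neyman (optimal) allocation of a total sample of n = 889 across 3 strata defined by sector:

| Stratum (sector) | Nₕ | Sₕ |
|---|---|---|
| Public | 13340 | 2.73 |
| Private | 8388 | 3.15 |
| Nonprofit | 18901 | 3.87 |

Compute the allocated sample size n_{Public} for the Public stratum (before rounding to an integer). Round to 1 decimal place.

238.1

Neyman allocation: nₕ = n·NₕSₕ / Σⱼ NⱼSⱼ.
Σ NⱼSⱼ = 13340·2.73 + 8388·3.15 + 18901·3.87 = 135987.27.
n_{Public} = 889·13340·2.73 / 135987.27 = 238.1.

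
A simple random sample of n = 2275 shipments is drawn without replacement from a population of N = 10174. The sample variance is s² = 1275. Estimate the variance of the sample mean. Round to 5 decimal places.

0.43512

Under SRS without replacement, Var(ȳ) = (1 − f)·s²/n with f = n/N = 2275/10174 = 0.22360920.
Var(ȳ) = (1 − 0.22360920)·1275/2275 = 0.77639080·0.56043956 = 0.43512012.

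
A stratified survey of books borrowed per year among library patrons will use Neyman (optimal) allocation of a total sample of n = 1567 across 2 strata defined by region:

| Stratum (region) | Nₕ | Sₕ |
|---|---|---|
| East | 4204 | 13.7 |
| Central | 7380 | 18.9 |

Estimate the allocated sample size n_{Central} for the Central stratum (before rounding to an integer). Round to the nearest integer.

Neyman allocation: nₕ = n·NₕSₕ / Σⱼ NⱼSⱼ.
Σ NⱼSⱼ = 4204·13.7 + 7380·18.9 = 197076.8.
n_{Central} = 1567·7380·18.9 / 197076.8 = 1109.

1109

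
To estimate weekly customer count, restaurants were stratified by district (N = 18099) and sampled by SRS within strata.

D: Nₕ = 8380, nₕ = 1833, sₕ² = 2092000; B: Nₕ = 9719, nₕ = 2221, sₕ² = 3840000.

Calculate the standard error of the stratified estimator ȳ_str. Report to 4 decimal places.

Var(ȳ_str) = Σₕ Wₕ²(1 − fₕ)sₕ²/nₕ with Wₕ = Nₕ/N, N = 18099.
D: Wₕ = 0.46300901; term = 0.46300901²·(1 − 0.21873508)·2092000/1833 = 191.15093.
B: Wₕ = 0.53699099; term = 0.53699099²·(1 − 0.22852145)·3840000/2221 = 384.62767.
Sum = 575.7786.
SE = √(575.7786) = 23.9954.

23.9954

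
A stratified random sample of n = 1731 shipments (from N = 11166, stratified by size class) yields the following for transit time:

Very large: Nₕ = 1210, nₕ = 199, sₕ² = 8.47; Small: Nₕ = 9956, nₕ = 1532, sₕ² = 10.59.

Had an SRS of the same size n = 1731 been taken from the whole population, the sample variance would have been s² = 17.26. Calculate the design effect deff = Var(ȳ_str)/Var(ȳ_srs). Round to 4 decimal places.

Var(ȳ_str) = Σ Wₕ²(1−fₕ)sₕ²/nₕ with Wₕ = Nₕ/11166:
  Very large: (1210/11166)²·(1−199/1210)·8.47/199 = 4.176107 × 10^-4
  Small: (9956/11166)²·(1−1532/9956)·10.59/1532 = 0.0046499169
  → Var(ȳ_str) = 0.0050675276.
Var(ȳ_srs) = (1 − 1731/11166)·17.26/1731 = 0.008425351.
deff = 0.0050675276 / 0.008425351 = 0.6015.

0.6015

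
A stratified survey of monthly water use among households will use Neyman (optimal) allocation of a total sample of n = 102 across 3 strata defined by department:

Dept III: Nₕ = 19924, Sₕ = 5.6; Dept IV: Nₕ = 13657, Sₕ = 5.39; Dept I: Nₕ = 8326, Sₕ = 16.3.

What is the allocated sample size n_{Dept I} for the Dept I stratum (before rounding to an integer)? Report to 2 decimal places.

43.14

Neyman allocation: nₕ = n·NₕSₕ / Σⱼ NⱼSⱼ.
Σ NⱼSⱼ = 19924·5.6 + 13657·5.39 + 8326·16.3 = 320899.43.
n_{Dept I} = 102·8326·16.3 / 320899.43 = 43.14.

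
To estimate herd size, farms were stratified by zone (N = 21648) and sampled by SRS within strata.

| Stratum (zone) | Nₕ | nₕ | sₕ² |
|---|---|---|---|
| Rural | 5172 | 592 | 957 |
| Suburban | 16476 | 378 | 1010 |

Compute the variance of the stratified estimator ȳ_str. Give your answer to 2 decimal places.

Var(ȳ_str) = Σₕ Wₕ²(1 − fₕ)sₕ²/nₕ with Wₕ = Nₕ/N, N = 21648.
Rural: Wₕ = 0.23891353; term = 0.23891353²·(1 − 0.11446249)·957/592 = 0.08171065.
Suburban: Wₕ = 0.76108647; term = 0.76108647²·(1 − 0.02294246)·1010/378 = 1.5122296.
Sum = 1.5939403.

1.59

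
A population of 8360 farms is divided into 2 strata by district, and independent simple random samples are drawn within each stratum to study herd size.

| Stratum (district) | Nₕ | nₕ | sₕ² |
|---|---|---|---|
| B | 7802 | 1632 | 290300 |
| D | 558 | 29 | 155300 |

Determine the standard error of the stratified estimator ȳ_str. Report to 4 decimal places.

12.0473

Var(ȳ_str) = Σₕ Wₕ²(1 − fₕ)sₕ²/nₕ with Wₕ = Nₕ/N, N = 8360.
B: Wₕ = 0.93325359; term = 0.93325359²·(1 − 0.20917713)·290300/1632 = 122.51956.
D: Wₕ = 0.06674641; term = 0.06674641²·(1 − 0.05197133)·155300/29 = 22.617822.
Sum = 145.13738.
SE = √(145.13738) = 12.0473.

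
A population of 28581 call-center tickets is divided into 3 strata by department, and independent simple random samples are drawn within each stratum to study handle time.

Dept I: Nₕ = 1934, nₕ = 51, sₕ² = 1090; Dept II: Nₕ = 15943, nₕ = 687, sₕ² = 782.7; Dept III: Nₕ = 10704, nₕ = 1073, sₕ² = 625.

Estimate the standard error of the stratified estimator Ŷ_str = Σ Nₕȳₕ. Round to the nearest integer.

Var(Ŷ_str) = Σₕ Nₕ²(1 − fₕ)sₕ²/nₕ.
Dept I: 1934²·(1 − 51/1934)·1090/51 = 7.7832882 × 10^7.
Dept II: 15943²·(1 − 687/15943)·782.7/687 = 2.7710817 × 10^8.
Dept III: 10704²·(1 − 1073/10704)·625/1073 = 6.0047894 × 10^7.
Sum = 4.1498895 × 10^8.
SE = √(4.1498895 × 10^8) = 20371.

20371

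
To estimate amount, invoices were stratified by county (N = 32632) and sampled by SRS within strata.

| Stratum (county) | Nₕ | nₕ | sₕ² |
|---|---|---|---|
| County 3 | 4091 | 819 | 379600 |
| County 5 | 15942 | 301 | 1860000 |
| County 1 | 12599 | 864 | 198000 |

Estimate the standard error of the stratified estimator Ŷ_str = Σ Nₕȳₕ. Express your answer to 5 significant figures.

Var(Ŷ_str) = Σₕ Nₕ²(1 − fₕ)sₕ²/nₕ.
County 3: 4091²·(1 − 819/4091)·379600/819 = 6.2041898 × 10^9.
County 5: 15942²·(1 − 301/15942)·1860000/301 = 1.5408266 × 10^12.
County 1: 12599²·(1 − 864/12599)·198000/864 = 3.3882123 × 10^10.
Sum = 1.5809129 × 10^12.
SE = √(1.5809129 × 10^12) = 1.2573 × 10^6.

1.2573 × 10^6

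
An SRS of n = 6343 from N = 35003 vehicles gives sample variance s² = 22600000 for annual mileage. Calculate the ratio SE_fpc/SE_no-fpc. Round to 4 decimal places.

0.9049

f = n/N = 6343/35003 = 0.18121304.
SE_no-fpc = √(s²/n) = 59.690726; SE_fpc = √((1−f)s²/n) = 54.012257.
Ratio = √(1−f) = 0.90486848.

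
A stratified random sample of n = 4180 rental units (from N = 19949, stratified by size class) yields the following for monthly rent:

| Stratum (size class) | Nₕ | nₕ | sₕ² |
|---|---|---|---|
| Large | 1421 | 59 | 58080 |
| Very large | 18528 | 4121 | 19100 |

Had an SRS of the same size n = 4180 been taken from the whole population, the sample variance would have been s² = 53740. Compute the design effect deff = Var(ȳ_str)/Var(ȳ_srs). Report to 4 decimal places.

0.7770

Var(ȳ_str) = Σ Wₕ²(1−fₕ)sₕ²/nₕ with Wₕ = Nₕ/19949:
  Large: (1421/19949)²·(1−59/1421)·58080/59 = 4.7874419
  Very large: (18528/19949)²·(1−4121/18528)·19100/4121 = 3.1087843
  → Var(ȳ_str) = 7.8962262.
Var(ȳ_srs) = (1 − 4180/19949)·53740/4180 = 10.16259.
deff = 7.8962262 / 10.16259 = 0.7770.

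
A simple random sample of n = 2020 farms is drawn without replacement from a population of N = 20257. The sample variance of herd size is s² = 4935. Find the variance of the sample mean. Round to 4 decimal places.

Under SRS without replacement, Var(ȳ) = (1 − f)·s²/n with f = n/N = 2020/20257 = 0.09971862.
Var(ȳ) = (1 − 0.09971862)·4935/2020 = 0.90028138·2.4430693 = 2.1994498.

2.1994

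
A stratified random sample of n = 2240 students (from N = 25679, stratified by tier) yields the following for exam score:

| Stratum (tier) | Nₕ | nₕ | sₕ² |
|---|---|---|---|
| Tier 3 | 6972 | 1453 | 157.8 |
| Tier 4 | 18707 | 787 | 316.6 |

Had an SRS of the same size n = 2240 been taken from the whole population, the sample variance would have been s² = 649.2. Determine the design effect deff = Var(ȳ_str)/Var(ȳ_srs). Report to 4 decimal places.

0.7970

Var(ȳ_str) = Σ Wₕ²(1−fₕ)sₕ²/nₕ with Wₕ = Nₕ/25679:
  Tier 3: (6972/25679)²·(1−1453/6972)·157.8/1453 = 0.0063372807
  Tier 4: (18707/25679)²·(1−787/18707)·316.6/787 = 0.20451356
  → Var(ȳ_str) = 0.21085084.
Var(ȳ_srs) = (1 − 2240/25679)·649.2/2240 = 0.26454007.
deff = 0.21085084 / 0.26454007 = 0.7970.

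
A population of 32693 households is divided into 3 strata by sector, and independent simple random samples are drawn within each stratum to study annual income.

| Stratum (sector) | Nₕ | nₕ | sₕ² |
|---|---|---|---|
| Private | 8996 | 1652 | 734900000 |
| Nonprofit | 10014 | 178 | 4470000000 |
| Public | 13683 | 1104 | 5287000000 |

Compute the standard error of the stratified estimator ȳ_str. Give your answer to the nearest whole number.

Var(ȳ_str) = Σₕ Wₕ²(1 − fₕ)sₕ²/nₕ with Wₕ = Nₕ/N, N = 32693.
Private: Wₕ = 0.27516594; term = 0.27516594²·(1 − 0.18363717)·734900000/1652 = 27497.345.
Nonprofit: Wₕ = 0.30630410; term = 0.30630410²·(1 − 0.01777511)·4470000000/178 = 2.314217 × 10^6.
Public: Wₕ = 0.41852996; term = 0.41852996²·(1 − 0.08068406)·5287000000/1104 = 771184.22.
Sum = 3.1128986 × 10^6.
SE = √(3.1128986 × 10^6) = 1764.

1764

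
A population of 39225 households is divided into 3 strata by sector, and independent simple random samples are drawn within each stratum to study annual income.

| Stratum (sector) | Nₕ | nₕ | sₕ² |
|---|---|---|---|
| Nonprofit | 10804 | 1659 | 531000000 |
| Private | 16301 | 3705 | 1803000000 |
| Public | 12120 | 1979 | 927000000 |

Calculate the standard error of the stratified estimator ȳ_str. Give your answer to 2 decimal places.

350.59

Var(ȳ_str) = Σₕ Wₕ²(1 − fₕ)sₕ²/nₕ with Wₕ = Nₕ/N, N = 39225.
Nonprofit: Wₕ = 0.27543658; term = 0.27543658²·(1 − 0.15355424)·531000000/1659 = 20553.724.
Private: Wₕ = 0.41557680; term = 0.41557680²·(1 − 0.22728667)·1803000000/3705 = 64942.426.
Public: Wₕ = 0.30898662; term = 0.30898662²·(1 − 0.16328383)·927000000/1979 = 37418.936.
Sum = 122915.09.
SE = √(122915.09) = 350.59.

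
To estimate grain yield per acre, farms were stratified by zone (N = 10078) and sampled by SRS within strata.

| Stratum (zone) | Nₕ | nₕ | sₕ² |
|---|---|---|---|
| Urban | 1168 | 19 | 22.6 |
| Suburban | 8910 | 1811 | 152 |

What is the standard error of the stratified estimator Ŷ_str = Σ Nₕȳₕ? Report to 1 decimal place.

Var(Ŷ_str) = Σₕ Nₕ²(1 − fₕ)sₕ²/nₕ.
Urban: 1168²·(1 − 19/1168)·22.6/19 = 1.5963117 × 10^6.
Suburban: 8910²·(1 − 1811/8910)·152/1811 = 5.3088447 × 10^6.
Sum = 6.9051564 × 10^6.
SE = √(6.9051564 × 10^6) = 2627.8.

2627.8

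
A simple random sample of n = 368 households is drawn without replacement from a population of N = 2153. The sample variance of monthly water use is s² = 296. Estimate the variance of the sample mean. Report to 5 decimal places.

0.66687

Under SRS without replacement, Var(ȳ) = (1 − f)·s²/n with f = n/N = 368/2153 = 0.17092429.
Var(ȳ) = (1 − 0.17092429)·296/368 = 0.82907571·0.80434783 = 0.66686524.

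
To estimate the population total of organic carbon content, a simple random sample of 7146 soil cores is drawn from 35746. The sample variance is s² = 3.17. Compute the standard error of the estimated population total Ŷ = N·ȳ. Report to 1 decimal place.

673.4

Var(Ŷ) = N²·Var(ȳ) = N²·(1 − n/N)·s²/n.
f = 7146/35746 = 0.19991048; Var(ȳ) = 0.80008952·3.17/7146 = 3.5492356 × 10^-4.
Var(Ŷ) = 35746² · (3.5492356 × 10^-4) = 453512.99.
SE(Ŷ) = √(453512.99) = 673.4.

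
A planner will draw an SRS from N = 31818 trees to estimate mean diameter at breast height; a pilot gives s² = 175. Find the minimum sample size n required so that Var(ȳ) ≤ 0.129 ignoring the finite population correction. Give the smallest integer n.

Without fpc, n₀ = s²/D = 175/0.129 = 1356.5891.
Rounding up, n = 1357.

1357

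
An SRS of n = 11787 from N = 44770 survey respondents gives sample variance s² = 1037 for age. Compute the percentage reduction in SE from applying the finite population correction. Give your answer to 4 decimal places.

f = n/N = 11787/44770 = 0.26327898.
SE_no-fpc = √(s²/n) = 0.29661133; SE_fpc = √((1−f)s²/n) = 0.25458878.
Ratio = √(1−f) = 0.85832454. Reduction = 100·(1 − 0.85832454) = 14.1675%.

14.1675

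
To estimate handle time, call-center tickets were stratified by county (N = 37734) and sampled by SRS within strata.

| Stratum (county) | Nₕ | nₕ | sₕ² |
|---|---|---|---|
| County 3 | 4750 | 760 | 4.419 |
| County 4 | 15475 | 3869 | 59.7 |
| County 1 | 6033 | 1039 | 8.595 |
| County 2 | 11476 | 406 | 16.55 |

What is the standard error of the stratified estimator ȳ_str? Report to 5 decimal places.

0.07639

Var(ȳ_str) = Σₕ Wₕ²(1 − fₕ)sₕ²/nₕ with Wₕ = Nₕ/N, N = 37734.
County 3: Wₕ = 0.12588117; term = 0.12588117²·(1 − 0.16000000)·4.419/760 = 7.7394701 × 10^-5.
County 4: Wₕ = 0.41010760; term = 0.41010760²·(1 − 0.25001616)·59.7/3869 = 0.0019463598.
County 1: Wₕ = 0.15988233; term = 0.15988233²·(1 − 0.17221946)·8.595/1039 = 1.7504371 × 10^-4.
County 2: Wₕ = 0.30412890; term = 0.30412890²·(1 − 0.03537818)·16.55/406 = 0.0036370095.
Sum = 0.0058358077.
SE = √(0.0058358077) = 0.07639.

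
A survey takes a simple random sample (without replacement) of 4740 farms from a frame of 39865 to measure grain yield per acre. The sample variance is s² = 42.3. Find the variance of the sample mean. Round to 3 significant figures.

Under SRS without replacement, Var(ȳ) = (1 − f)·s²/n with f = n/N = 4740/39865 = 0.11890129.
Var(ȳ) = (1 − 0.11890129)·42.3/4740 = 0.88109871·0.0089240506 = 0.0078629695.

0.00786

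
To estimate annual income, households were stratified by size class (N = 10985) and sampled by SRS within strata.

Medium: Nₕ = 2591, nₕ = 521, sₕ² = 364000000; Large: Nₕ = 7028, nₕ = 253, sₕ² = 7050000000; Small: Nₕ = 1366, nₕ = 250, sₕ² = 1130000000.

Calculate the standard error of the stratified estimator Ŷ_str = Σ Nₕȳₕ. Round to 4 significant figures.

Var(Ŷ_str) = Σₕ Nₕ²(1 − fₕ)sₕ²/nₕ.
Medium: 2591²·(1 − 521/2591)·364000000/521 = 3.7471529 × 10^12.
Large: 7028²·(1 − 253/7028)·7050000000/253 = 1.3268128 × 10^15.
Small: 1366²·(1 − 250/1366)·1130000000/250 = 6.8905411 × 10^12.
Sum = 1.3374505 × 10^15.
SE = √(1.3374505 × 10^15) = 3.657 × 10^7.

3.657 × 10^7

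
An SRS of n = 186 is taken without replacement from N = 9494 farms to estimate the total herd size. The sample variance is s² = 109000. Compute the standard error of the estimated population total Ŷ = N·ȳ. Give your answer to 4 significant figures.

Var(Ŷ) = N²·Var(ȳ) = N²·(1 − n/N)·s²/n.
f = 186/9494 = 0.01959132; Var(ȳ) = 0.98040868·109000/186 = 574.54057.
Var(Ŷ) = 9494² · 574.54057 = 5.178681 × 10^10.
SE(Ŷ) = √(5.178681 × 10^10) = 227600.

227600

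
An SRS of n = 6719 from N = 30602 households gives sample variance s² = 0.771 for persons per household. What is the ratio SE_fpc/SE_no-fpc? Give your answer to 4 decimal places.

0.8834

f = n/N = 6719/30602 = 0.21956081.
SE_no-fpc = √(s²/n) = 0.010712106; SE_fpc = √((1−f)s²/n) = 0.0094633391.
Ratio = √(1−f) = 0.88342469.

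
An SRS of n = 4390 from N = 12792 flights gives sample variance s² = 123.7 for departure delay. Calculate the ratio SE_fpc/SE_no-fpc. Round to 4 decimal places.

0.8104

f = n/N = 4390/12792 = 0.34318324.
SE_no-fpc = √(s²/n) = 0.16786208; SE_fpc = √((1−f)s²/n) = 0.13604253.
Ratio = √(1−f) = 0.81044232.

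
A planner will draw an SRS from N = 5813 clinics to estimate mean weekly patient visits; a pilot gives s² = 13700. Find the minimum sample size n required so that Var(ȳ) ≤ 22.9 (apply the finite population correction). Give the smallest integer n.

543

Without fpc, n₀ = s²/D = 13700/22.9 = 598.2533.
With fpc, (1 − n/N)·s²/n ≤ D requires n ≥ n₀/(1 + n₀/N) = 598.2533/(1 + 598.2533/5813) = 542.4285.
Rounding up, n = 543.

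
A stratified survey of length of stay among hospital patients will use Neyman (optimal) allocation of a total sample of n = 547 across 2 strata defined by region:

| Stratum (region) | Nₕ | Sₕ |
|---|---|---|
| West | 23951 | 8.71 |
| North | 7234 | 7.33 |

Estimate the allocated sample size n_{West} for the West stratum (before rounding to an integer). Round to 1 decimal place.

436.1

Neyman allocation: nₕ = n·NₕSₕ / Σⱼ NⱼSⱼ.
Σ NⱼSⱼ = 23951·8.71 + 7234·7.33 = 261638.43.
n_{West} = 547·23951·8.71 / 261638.43 = 436.1.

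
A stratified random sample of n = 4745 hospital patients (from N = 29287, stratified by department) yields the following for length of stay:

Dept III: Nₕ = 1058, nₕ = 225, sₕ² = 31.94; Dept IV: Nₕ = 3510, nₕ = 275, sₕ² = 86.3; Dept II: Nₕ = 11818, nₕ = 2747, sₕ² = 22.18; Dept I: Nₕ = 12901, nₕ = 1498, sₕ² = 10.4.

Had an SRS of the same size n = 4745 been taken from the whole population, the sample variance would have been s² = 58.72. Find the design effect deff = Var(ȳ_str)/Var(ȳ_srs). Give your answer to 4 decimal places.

0.6268

Var(ȳ_str) = Σ Wₕ²(1−fₕ)sₕ²/nₕ with Wₕ = Nₕ/29287:
  Dept III: (1058/29287)²·(1−225/1058)·31.94/225 = 1.4585902 × 10^-4
  Dept IV: (3510/29287)²·(1−275/3510)·86.3/275 = 0.0041544136
  Dept II: (11818/29287)²·(1−2747/11818)·22.18/2747 = 0.001009142
  Dept I: (12901/29287)²·(1−1498/12901)·10.4/1498 = 0.0011907326
  → Var(ȳ_str) = 0.0065001472.
Var(ȳ_srs) = (1 − 4745/29287)·58.72/4745 = 0.010370147.
deff = 0.0065001472 / 0.010370147 = 0.6268.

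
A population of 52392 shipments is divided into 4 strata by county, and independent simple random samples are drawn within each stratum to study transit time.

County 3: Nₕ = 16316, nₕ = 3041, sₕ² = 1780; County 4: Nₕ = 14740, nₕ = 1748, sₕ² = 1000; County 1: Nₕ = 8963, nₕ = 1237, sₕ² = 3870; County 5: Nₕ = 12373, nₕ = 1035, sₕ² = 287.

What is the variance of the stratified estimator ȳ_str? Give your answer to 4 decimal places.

0.1792

Var(ȳ_str) = Σₕ Wₕ²(1 − fₕ)sₕ²/nₕ with Wₕ = Nₕ/N, N = 52392.
County 3: Wₕ = 0.31142159; term = 0.31142159²·(1 − 0.18638147)·1780/3041 = 0.046187223.
County 4: Wₕ = 0.28134066; term = 0.28134066²·(1 − 0.11858887)·1000/1748 = 0.039911873.
County 1: Wₕ = 0.17107574; term = 0.17107574²·(1 − 0.13801183)·3870/1237 = 0.078925876.
County 5: Wₕ = 0.23616201; term = 0.23616201²·(1 − 0.08364988)·287/1035 = 0.014171736.
Sum = 0.17919671.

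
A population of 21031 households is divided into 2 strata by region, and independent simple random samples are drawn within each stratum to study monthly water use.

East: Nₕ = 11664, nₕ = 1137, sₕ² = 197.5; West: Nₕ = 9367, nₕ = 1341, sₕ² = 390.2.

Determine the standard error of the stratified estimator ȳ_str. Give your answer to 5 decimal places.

0.31254

Var(ȳ_str) = Σₕ Wₕ²(1 − fₕ)sₕ²/nₕ with Wₕ = Nₕ/N, N = 21031.
East: Wₕ = 0.55460986; term = 0.55460986²·(1 − 0.09747942)·197.5/1137 = 0.048221301.
West: Wₕ = 0.44539014; term = 0.44539014²·(1 − 0.14316217)·390.2/1341 = 0.049458201.
Sum = 0.097679502.
SE = √(0.097679502) = 0.31254.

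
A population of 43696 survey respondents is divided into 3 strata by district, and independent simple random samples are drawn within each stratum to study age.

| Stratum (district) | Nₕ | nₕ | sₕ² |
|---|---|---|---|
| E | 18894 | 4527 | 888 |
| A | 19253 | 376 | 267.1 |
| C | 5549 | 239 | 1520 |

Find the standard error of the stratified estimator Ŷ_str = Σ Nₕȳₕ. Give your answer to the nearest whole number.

22334

Var(Ŷ_str) = Σₕ Nₕ²(1 − fₕ)sₕ²/nₕ.
E: 18894²·(1 − 4527/18894)·888/4527 = 5.3246673 × 10^7.
A: 19253²·(1 − 376/19253)·267.1/376 = 2.5817693 × 10^8.
C: 5549²·(1 − 239/5549)·1520/239 = 1.8739368 × 10^8.
Sum = 4.9881728 × 10^8.
SE = √(4.9881728 × 10^8) = 22334.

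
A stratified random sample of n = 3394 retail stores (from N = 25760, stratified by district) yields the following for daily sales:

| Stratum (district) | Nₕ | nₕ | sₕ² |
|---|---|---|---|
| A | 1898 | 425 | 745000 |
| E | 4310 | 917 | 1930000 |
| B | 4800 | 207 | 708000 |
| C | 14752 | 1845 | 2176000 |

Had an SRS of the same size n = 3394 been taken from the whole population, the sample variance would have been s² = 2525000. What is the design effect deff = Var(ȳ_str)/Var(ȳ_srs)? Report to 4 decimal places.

0.7831

Var(ȳ_str) = Σ Wₕ²(1−fₕ)sₕ²/nₕ with Wₕ = Nₕ/25760:
  A: (1898/25760)²·(1−425/1898)·745000/425 = 7.3854095
  E: (4310/25760)²·(1−917/4310)·1930000/917 = 46.382845
  B: (4800/25760)²·(1−207/4800)·708000/207 = 113.63415
  C: (14752/25760)²·(1−1845/14752)·2176000/1845 = 338.41298
  → Var(ȳ_str) = 505.81538.
Var(ȳ_srs) = (1 − 3394/25760)·2525000/3394 = 645.93974.
deff = 505.81538 / 645.93974 = 0.7831.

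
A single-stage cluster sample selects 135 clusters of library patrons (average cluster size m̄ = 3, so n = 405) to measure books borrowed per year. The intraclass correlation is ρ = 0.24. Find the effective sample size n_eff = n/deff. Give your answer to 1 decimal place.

273.6

deff = 1 + (3 − 1)·0.24 = 1 + 0.48 = 1.48.
n_eff = 405 / 1.48 = 273.6.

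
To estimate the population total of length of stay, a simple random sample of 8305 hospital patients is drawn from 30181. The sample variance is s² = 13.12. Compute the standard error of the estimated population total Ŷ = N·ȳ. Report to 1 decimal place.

Var(Ŷ) = N²·Var(ȳ) = N²·(1 − n/N)·s²/n.
f = 8305/30181 = 0.27517312; Var(ȳ) = 0.72482688·13.12/8305 = 0.0011450606.
Var(Ŷ) = 30181² · 0.0011450606 = 1.0430274 × 10^6.
SE(Ŷ) = √(1.0430274 × 10^6) = 1021.3.

1021.3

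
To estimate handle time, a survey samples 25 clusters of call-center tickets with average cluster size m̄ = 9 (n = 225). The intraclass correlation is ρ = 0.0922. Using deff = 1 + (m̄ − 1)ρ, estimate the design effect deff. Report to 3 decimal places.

1.738

deff = 1 + (9 − 1)·0.0922 = 1 + 0.7376 = 1.7376.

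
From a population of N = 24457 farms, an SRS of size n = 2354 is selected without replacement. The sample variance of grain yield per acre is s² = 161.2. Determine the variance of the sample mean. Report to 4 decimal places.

0.0619

Under SRS without replacement, Var(ȳ) = (1 − f)·s²/n with f = n/N = 2354/24457 = 0.09625056.
Var(ȳ) = (1 − 0.09625056)·161.2/2354 = 0.90374944·0.068479184 = 0.061888024.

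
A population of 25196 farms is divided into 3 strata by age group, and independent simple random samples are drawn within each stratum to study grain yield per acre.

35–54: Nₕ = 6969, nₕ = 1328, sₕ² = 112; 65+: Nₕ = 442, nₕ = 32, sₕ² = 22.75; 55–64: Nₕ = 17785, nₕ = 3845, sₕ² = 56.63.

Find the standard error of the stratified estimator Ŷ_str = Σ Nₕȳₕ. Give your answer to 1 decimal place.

Var(Ŷ_str) = Σₕ Nₕ²(1 − fₕ)sₕ²/nₕ.
35–54: 6969²·(1 − 1328/6969)·112/1328 = 3.3154808 × 10^6.
65+: 442²·(1 − 32/442)·22.75/32 = 128836.09.
55–64: 17785²·(1 − 3845/17785)·56.63/3845 = 3.6514626 × 10^6.
Sum = 7.0957795 × 10^6.
SE = √(7.0957795 × 10^6) = 2663.8.

2663.8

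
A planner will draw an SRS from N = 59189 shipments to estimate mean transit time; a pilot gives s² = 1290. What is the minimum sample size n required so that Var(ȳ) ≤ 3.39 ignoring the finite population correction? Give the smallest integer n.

Without fpc, n₀ = s²/D = 1290/3.39 = 380.5310.
Rounding up, n = 381.

381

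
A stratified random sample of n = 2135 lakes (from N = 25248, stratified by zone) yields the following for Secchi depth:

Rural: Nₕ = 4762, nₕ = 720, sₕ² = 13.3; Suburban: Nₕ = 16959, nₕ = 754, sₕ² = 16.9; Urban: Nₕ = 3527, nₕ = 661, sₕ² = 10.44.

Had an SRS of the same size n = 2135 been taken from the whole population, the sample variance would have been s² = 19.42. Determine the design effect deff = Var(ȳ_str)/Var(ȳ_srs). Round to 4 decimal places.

1.2575

Var(ȳ_str) = Σ Wₕ²(1−fₕ)sₕ²/nₕ with Wₕ = Nₕ/25248:
  Rural: (4762/25248)²·(1−720/4762)·13.3/720 = 5.5776452 × 10^-4
  Suburban: (16959/25248)²·(1−754/16959)·16.9/754 = 0.0096629709
  Urban: (3527/25248)²·(1−661/3527)·10.44/661 = 2.5045328 × 10^-4
  → Var(ȳ_str) = 0.010471189.
Var(ȳ_srs) = (1 − 2135/25248)·19.42/2135 = 0.0083268489.
deff = 0.010471189 / 0.0083268489 = 1.2575.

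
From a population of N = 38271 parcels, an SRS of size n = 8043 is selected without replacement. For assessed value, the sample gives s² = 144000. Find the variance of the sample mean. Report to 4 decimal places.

14.1411

Under SRS without replacement, Var(ȳ) = (1 − f)·s²/n with f = n/N = 8043/38271 = 0.21015913.
Var(ȳ) = (1 − 0.21015913)·144000/8043 = 0.78984087·17.903767 = 14.141127.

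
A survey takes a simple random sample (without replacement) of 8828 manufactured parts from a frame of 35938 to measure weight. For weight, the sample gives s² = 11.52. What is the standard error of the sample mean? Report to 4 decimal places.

0.0314

Under SRS without replacement, Var(ȳ) = (1 − f)·s²/n with f = n/N = 8828/35938 = 0.24564528.
Var(ȳ) = (1 − 0.24564528)·11.52/8828 = 0.75435472·0.0013049388 = 9.8438677 × 10^-4.
SE(ȳ) = √(9.8438677 × 10^-4) = 0.0314.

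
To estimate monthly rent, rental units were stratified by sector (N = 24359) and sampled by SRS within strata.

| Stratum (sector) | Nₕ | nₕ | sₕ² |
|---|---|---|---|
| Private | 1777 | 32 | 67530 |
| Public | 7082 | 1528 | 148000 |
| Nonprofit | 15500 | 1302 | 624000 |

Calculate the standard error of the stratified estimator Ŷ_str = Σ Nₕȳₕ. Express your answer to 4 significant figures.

Var(Ŷ_str) = Σₕ Nₕ²(1 − fₕ)sₕ²/nₕ.
Private: 1777²·(1 − 32/1777)·67530/32 = 6.5437942 × 10^9.
Public: 7082²·(1 − 1528/7082)·148000/1528 = 3.8097823 × 10^9.
Nonprofit: 15500²·(1 − 1302/15500)·624000/1302 = 1.0547086 × 10^11.
Sum = 1.1582444 × 10^11.
SE = √(1.1582444 × 10^11) = 340300.

340300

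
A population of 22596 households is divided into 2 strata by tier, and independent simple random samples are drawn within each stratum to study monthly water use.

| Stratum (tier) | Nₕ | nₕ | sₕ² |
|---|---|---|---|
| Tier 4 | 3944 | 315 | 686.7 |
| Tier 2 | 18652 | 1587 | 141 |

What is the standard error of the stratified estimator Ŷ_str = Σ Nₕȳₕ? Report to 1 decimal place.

Var(Ŷ_str) = Σₕ Nₕ²(1 − fₕ)sₕ²/nₕ.
Tier 4: 3944²·(1 − 315/3944)·686.7/315 = 3.1201852 × 10^7.
Tier 2: 18652²·(1 − 1587/18652)·141/1587 = 2.8279641 × 10^7.
Sum = 5.9481493 × 10^7.
SE = √(5.9481493 × 10^7) = 7712.4.

7712.4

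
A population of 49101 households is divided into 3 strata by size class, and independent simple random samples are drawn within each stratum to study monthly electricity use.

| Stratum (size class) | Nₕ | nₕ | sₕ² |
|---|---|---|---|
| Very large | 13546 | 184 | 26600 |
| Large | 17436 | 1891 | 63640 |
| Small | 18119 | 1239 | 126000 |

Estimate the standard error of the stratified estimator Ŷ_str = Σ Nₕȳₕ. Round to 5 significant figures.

257670

Var(Ŷ_str) = Σₕ Nₕ²(1 − fₕ)sₕ²/nₕ.
Very large: 13546²·(1 − 184/13546)·26600/184 = 2.6166543 × 10^10.
Large: 17436²·(1 − 1891/17436)·63640/1891 = 9.1217093 × 10^9.
Small: 18119²·(1 − 1239/18119)·126000/1239 = 3.110326 × 10^10.
Sum = 6.6391512 × 10^10.
SE = √(6.6391512 × 10^10) = 257670.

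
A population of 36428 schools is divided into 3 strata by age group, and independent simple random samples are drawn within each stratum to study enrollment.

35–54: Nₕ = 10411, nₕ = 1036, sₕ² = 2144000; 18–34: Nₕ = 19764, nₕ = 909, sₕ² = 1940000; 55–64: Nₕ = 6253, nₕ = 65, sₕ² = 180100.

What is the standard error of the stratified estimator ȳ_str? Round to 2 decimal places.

Var(ȳ_str) = Σₕ Wₕ²(1 − fₕ)sₕ²/nₕ with Wₕ = Nₕ/N, N = 36428.
35–54: Wₕ = 0.28579664; term = 0.28579664²·(1 − 0.09951013)·2144000/1036 = 152.21522.
18–34: Wₕ = 0.54254969; term = 0.54254969²·(1 − 0.04599271)·1940000/909 = 599.33353.
55–64: Wₕ = 0.17165367; term = 0.17165367²·(1 − 0.01039501)·180100/65 = 80.792014.
Sum = 832.34076.
SE = √(832.34076) = 28.85.

28.85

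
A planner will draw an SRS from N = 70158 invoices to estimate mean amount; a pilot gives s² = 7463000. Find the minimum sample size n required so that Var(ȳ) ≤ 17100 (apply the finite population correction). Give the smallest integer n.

434

Without fpc, n₀ = s²/D = 7463000/17100 = 436.4327.
With fpc, (1 − n/N)·s²/n ≤ D requires n ≥ n₀/(1 + n₀/N) = 436.4327/(1 + 436.4327/70158) = 433.7346.
Rounding up, n = 434.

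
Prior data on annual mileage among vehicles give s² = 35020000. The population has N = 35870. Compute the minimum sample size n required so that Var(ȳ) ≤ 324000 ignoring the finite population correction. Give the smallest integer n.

Without fpc, n₀ = s²/D = 35020000/324000 = 108.0864.
Rounding up, n = 109.

109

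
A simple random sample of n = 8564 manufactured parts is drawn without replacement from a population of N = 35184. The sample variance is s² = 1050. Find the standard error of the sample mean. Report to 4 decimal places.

Under SRS without replacement, Var(ȳ) = (1 − f)·s²/n with f = n/N = 8564/35184 = 0.24340609.
Var(ȳ) = (1 − 0.24340609)·1050/8564 = 0.75659391·0.12260626 = 0.092763148.
SE(ȳ) = √(0.092763148) = 0.3046.

0.3046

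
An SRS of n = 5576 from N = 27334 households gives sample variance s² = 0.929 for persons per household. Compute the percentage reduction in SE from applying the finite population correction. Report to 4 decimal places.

10.7809

f = n/N = 5576/27334 = 0.20399502.
SE_no-fpc = √(s²/n) = 0.012907629; SE_fpc = √((1−f)s²/n) = 0.011516072.
Ratio = √(1−f) = 0.89219111. Reduction = 100·(1 − 0.89219111) = 10.7809%.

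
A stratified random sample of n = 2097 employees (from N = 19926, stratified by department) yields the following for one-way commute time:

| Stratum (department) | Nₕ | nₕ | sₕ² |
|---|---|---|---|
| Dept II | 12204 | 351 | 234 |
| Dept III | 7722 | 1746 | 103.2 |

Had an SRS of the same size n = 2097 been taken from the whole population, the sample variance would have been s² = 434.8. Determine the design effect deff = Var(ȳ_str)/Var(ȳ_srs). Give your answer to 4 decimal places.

Var(ȳ_str) = Σ Wₕ²(1−fₕ)sₕ²/nₕ with Wₕ = Nₕ/19926:
  Dept II: (12204/19926)²·(1−351/12204)·234/351 = 0.24288404
  Dept III: (7722/19926)²·(1−1746/7722)·103.2/1746 = 0.0068696655
  → Var(ȳ_str) = 0.24975371.
Var(ȳ_srs) = (1 − 2097/19926)·434.8/2097 = 0.18552309.
deff = 0.24975371 / 0.18552309 = 1.3462.

1.3462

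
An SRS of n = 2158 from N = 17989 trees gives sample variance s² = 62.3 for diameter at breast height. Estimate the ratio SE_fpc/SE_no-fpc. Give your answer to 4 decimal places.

0.9381

f = n/N = 2158/17989 = 0.11996220.
SE_no-fpc = √(s²/n) = 0.16990975; SE_fpc = √((1−f)s²/n) = 0.1593929.
Ratio = √(1−f) = 0.93810330.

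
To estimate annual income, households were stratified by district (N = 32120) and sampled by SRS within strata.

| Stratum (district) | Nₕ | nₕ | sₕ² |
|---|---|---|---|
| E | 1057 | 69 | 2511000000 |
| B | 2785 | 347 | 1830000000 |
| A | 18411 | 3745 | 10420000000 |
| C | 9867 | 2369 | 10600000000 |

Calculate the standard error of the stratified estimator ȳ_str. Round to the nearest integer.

Var(ȳ_str) = Σₕ Wₕ²(1 − fₕ)sₕ²/nₕ with Wₕ = Nₕ/N, N = 32120.
E: Wₕ = 0.03290785; term = 0.03290785²·(1 − 0.06527909)·2511000000/69 = 36836.51.
B: Wₕ = 0.08670610; term = 0.08670610²·(1 − 0.12459605)·1830000000/347 = 34707.988.
A: Wₕ = 0.57319427; term = 0.57319427²·(1 − 0.20341100)·10420000000/3745 = 728205.38.
C: Wₕ = 0.30719178; term = 0.30719178²·(1 − 0.24009324)·10600000000/2369 = 320863.48.
Sum = 1.1206134 × 10^6.
SE = √(1.1206134 × 10^6) = 1059.

1059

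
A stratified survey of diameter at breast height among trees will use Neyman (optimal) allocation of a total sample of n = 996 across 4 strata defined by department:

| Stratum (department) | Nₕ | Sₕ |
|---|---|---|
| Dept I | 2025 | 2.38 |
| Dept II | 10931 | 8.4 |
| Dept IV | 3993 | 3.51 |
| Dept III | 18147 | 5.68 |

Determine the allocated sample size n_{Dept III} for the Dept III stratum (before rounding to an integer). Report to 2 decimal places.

Neyman allocation: nₕ = n·NₕSₕ / Σⱼ NⱼSⱼ.
Σ NⱼSⱼ = 2025·2.38 + 10931·8.4 + 3993·3.51 + 18147·5.68 = 213730.29.
n_{Dept III} = 996·18147·5.68 / 213730.29 = 480.34.

480.34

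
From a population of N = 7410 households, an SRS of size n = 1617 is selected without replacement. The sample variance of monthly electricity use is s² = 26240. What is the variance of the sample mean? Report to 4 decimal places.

Under SRS without replacement, Var(ȳ) = (1 − f)·s²/n with f = n/N = 1617/7410 = 0.21821862.
Var(ȳ) = (1 − 0.21821862)·26240/1617 = 0.78178138·16.227582 = 12.686421.

12.6864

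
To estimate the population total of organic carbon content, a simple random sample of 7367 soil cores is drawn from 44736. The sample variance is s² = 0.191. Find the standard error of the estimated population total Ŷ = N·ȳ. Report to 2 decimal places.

208.19

Var(Ŷ) = N²·Var(ȳ) = N²·(1 − n/N)·s²/n.
f = 7367/44736 = 0.16467722; Var(ȳ) = 0.83532278·0.191/7367 = 2.1656937 × 10^-5.
Var(Ŷ) = 44736² · (2.1656937 × 10^-5) = 43342.238.
SE(Ŷ) = √(43342.238) = 208.19.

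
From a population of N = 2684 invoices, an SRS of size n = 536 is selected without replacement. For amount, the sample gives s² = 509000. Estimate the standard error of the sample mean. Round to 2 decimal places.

Under SRS without replacement, Var(ȳ) = (1 − f)·s²/n with f = n/N = 536/2684 = 0.19970194.
Var(ȳ) = (1 − 0.19970194)·509000/536 = 0.80029806·949.62687 = 759.98454.
SE(ȳ) = √(759.98454) = 27.57.

27.57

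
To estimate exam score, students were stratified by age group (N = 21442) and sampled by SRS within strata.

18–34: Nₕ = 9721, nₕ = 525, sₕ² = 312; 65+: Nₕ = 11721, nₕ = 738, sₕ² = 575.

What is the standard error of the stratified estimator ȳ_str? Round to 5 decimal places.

Var(ȳ_str) = Σₕ Wₕ²(1 − fₕ)sₕ²/nₕ with Wₕ = Nₕ/N, N = 21442.
18–34: Wₕ = 0.45336256; term = 0.45336256²·(1 − 0.05400679)·312/525 = 0.11555124.
65+: Wₕ = 0.54663744; term = 0.54663744²·(1 − 0.06296391)·575/738 = 0.21815569.
Sum = 0.33370693.
SE = √(0.33370693) = 0.57767.

0.57767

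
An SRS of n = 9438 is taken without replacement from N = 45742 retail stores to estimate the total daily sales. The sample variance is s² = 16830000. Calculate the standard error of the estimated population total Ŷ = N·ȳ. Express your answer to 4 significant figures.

Var(Ŷ) = N²·Var(ȳ) = N²·(1 − n/N)·s²/n.
f = 9438/45742 = 0.20633116; Var(ȳ) = 0.79366884·16830000/9438 = 1415.2836.
Var(Ŷ) = 45742² · 1415.2836 = 2.9612411 × 10^12.
SE(Ŷ) = √(2.9612411 × 10^12) = 1.721 × 10^6.

1.721 × 10^6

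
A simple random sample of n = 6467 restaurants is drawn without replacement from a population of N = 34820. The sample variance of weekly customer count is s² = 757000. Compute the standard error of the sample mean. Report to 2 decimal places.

9.76

Under SRS without replacement, Var(ȳ) = (1 − f)·s²/n with f = n/N = 6467/34820 = 0.18572659.
Var(ȳ) = (1 − 0.18572659)·757000/6467 = 0.81427341·117.05582 = 95.315443.
SE(ȳ) = √(95.315443) = 9.76.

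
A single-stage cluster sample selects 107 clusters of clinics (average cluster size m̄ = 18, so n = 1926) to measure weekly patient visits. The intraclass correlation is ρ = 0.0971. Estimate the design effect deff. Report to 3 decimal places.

deff = 1 + (18 − 1)·0.0971 = 1 + 1.6507 = 2.6507.

2.651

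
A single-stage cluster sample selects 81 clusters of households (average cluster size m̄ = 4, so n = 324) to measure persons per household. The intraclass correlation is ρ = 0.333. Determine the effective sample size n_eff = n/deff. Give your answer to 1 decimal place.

deff = 1 + (4 − 1)·0.333 = 1 + 0.999 = 1.999.
n_eff = 324 / 1.999 = 162.1.

162.1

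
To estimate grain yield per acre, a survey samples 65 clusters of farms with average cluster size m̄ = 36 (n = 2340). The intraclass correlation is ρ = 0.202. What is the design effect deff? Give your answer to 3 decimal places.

deff = 1 + (36 − 1)·0.202 = 1 + 7.07 = 8.07.

8.070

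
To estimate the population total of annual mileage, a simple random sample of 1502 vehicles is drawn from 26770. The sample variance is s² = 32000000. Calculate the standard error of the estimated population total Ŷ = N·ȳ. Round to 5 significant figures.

Var(Ŷ) = N²·Var(ȳ) = N²·(1 − n/N)·s²/n.
f = 1502/26770 = 0.05610758; Var(ȳ) = 0.94389242·32000000/1502 = 20109.559.
Var(Ŷ) = 26770² · 20109.559 = 1.4411172 × 10^13.
SE(Ŷ) = √(1.4411172 × 10^13) = 3.7962 × 10^6.

3.7962 × 10^6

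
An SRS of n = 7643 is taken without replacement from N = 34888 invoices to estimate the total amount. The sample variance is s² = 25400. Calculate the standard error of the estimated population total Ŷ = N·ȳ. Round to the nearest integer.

Var(Ŷ) = N²·Var(ȳ) = N²·(1 − n/N)·s²/n.
f = 7643/34888 = 0.21907246; Var(ȳ) = 0.78092754·25400/7643 = 2.5952583.
Var(Ŷ) = 34888² · 2.5952583 = 3.1588771 × 10^9.
SE(Ŷ) = √(3.1588771 × 10^9) = 56204.

56204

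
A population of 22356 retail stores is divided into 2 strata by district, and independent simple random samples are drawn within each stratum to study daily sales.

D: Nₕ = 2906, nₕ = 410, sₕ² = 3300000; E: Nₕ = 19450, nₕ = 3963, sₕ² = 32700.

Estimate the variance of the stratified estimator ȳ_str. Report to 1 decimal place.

121.8

Var(ȳ_str) = Σₕ Wₕ²(1 − fₕ)sₕ²/nₕ with Wₕ = Nₕ/N, N = 22356.
D: Wₕ = 0.12998748; term = 0.12998748²·(1 − 0.14108741)·3300000/410 = 116.81055.
E: Wₕ = 0.87001252; term = 0.87001252²·(1 − 0.20375321)·32700/3963 = 4.9730449.
Sum = 121.78359.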